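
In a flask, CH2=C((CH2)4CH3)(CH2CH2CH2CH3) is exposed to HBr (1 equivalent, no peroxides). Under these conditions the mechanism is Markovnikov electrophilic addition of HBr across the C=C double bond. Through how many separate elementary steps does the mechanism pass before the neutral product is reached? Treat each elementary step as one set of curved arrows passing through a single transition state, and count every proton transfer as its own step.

2

Step 1: Protonation of the alkene by HBr: the π bond acts as the nucleophile and picks up H⁺, giving the more stable (Markovnikov) tertiary carbocation. The H–Br bond breaks heterolytically, releasing Br⁻.
(No 1,2-shift: no single shift to an adjacent carbon would give a more stable cation.)
Step 2: The Br⁻ anion donates a lone pair to the carbocation, forming the new C–Br σ-bond and giving the neutral alkyl halide.
Total: 2 elementary steps.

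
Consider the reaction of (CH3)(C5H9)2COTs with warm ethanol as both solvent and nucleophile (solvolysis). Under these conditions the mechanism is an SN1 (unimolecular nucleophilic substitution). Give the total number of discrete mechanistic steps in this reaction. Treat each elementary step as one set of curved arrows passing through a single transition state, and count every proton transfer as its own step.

3

Step 1: Ionisation: the C–O σ-bond cleaves heterolytically; both bonding electrons depart with TsO⁻, leaving a tertiary carbocation at the α-carbon.
(No 1,2-shift: no single shift to an adjacent carbon would give a more stable cation.)
Step 2: Nucleophilic capture: the oxygen of CH3CH2OH bonds to the cationic carbon, producing an oxonium-ion intermediate.
Step 3: Deprotonation of the oxonium oxygen by solvent ethanol yields the neutral ether.
Total: 3 elementary steps.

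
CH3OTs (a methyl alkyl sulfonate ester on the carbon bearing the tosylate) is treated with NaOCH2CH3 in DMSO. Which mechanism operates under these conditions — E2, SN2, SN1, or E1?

SN2

Conditions: a methyl substrate with a strong nucleophile in the polar aprotic solvent DMSO.
These conditions are the textbook signature of the SN2 pathway.
An unhindered substrate with a strong nucleophile in a polar aprotic solvent favours one-step backside displacement.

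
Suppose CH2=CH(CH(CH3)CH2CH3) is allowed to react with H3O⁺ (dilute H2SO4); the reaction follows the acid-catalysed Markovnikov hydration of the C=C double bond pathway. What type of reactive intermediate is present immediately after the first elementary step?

Step 1: Protonation of the alkene by H3O⁺: the π bond acts as the nucleophile and picks up H⁺, giving the more stable (Markovnikov) secondary carbocation. H2O is released.
After step 1 the species present is a secondary carbocation.

secondary carbocation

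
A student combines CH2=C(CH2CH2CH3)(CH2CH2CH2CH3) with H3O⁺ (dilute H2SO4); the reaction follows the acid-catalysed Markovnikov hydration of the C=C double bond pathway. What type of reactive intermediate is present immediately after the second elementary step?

oxonium ion

Step 1: Protonation of the alkene by H3O⁺: the π bond acts as the nucleophile and picks up H⁺, giving the more stable (Markovnikov) tertiary carbocation. H2O is released.
Step 2: A lone pair on the oxygen of H2O attacks the carbocation, forming a C–O bond and an oxonium ion (a protonated alcohol).
After step 2 the species present is an oxonium ion.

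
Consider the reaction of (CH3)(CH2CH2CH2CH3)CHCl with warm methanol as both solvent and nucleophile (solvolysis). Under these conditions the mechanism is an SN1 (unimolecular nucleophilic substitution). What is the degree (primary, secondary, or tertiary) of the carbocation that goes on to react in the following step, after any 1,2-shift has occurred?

Step 1: Rate-determining heterolysis of the C–Cl bond gives Cl⁻ and a secondary carbocation.
No single 1,2-shift to an adjacent carbon would give a more-substituted cation, so no rearrangement occurs.

secondary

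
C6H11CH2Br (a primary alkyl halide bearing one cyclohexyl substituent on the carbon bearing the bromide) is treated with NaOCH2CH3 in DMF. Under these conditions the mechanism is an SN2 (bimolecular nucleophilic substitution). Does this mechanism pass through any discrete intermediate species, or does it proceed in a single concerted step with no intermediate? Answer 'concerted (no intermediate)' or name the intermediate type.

concerted (no intermediate)

CH3CH2O⁻ attacks the back face of the α-carbon while Br⁻ departs with the C–Br bonding pair — a single concerted displacement through a pentacoordinate transition state.
All bond changes occur in one transition state; no discrete intermediate is formed.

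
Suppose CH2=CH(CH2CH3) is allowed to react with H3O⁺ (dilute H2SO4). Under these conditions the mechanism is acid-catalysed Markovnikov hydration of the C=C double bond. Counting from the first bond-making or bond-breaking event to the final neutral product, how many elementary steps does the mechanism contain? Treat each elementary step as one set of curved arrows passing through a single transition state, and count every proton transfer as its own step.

3

Step 1: Electrophilic addition begins with the π(C=C) electrons forming a bond to the proton of H3O⁺. Following Markovnikov's rule, the resulting cation is secondary. H2O is released.
(No 1,2-shift: no single shift to an adjacent carbon would give a more stable cation.)
Step 2: A lone pair on the oxygen of H2O attacks the carbocation, forming a C–O bond and an oxonium ion (a protonated alcohol).
Step 3: H2O removes a proton from the oxonium oxygen, regenerating H3O⁺ and giving the neutral alcohol.
Total: 3 elementary steps.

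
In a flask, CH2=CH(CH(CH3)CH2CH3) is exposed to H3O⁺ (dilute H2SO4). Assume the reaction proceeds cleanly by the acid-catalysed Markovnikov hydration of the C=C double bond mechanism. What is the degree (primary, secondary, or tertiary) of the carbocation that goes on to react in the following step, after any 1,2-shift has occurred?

Step 1: Protonation of the alkene by H3O⁺: the π bond acts as the nucleophile and picks up H⁺, giving the more stable (Markovnikov) secondary carbocation. H2O is released.
Step 2: A 1,2-hydride shift from the adjacent sec-butyl carbon moves the positive charge from the secondary centre to an adjacent carbon, generating a more stable tertiary carbocation.
The cation rearranges from secondary to tertiary via a 1,2-hydride shift from the adjacent sec-butyl carbon; the tertiary cation is what reacts next.

tertiary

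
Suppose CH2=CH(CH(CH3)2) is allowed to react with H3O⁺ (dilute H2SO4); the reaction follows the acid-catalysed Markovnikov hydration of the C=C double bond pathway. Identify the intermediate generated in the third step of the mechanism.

oxonium ion

Step 1: Protonation of the alkene by H3O⁺: the π bond acts as the nucleophile and picks up H⁺, giving the more stable (Markovnikov) secondary carbocation. H2O is released.
Step 2: A 1,2-hydride shift from the adjacent isopropyl carbon moves the positive charge from the secondary centre to an adjacent carbon, generating a more stable tertiary carbocation.
Step 3: Nucleophilic capture of the cation by H2O produces the protonated alcohol (an oxonium ion).
After step 3 the species present is an oxonium ion.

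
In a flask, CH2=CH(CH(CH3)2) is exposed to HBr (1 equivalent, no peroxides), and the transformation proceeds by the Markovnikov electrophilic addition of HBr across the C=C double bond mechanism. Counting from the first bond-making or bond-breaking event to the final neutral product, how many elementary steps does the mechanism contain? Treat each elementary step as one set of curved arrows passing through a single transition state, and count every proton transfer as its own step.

Step 1: Protonation of the alkene by HBr: the π bond acts as the nucleophile and picks up H⁺, giving the more stable (Markovnikov) secondary carbocation. The H–Br bond breaks heterolytically, releasing Br⁻.
Step 2: A 1,2-hydride shift from the adjacent isopropyl carbon moves the positive charge from the secondary centre to an adjacent carbon, generating a more stable tertiary carbocation.
Step 3: Nucleophilic attack by Br⁻ on the carbocation completes the addition, giving R–Br.
Total: 3 elementary steps.

3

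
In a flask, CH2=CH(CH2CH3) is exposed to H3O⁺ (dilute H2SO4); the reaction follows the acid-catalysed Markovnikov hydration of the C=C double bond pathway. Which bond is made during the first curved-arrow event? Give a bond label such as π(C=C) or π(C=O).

C–H

Step 1: Protonation of the alkene by H3O⁺: the π bond acts as the nucleophile and picks up H⁺, giving the more stable (Markovnikov) secondary carbocation. H2O is released.
The bond formed in this step is the C–H bond.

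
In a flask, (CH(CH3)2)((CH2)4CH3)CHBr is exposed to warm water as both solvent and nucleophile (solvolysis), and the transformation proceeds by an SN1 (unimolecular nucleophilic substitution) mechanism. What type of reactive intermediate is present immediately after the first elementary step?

secondary carbocation

Step 1: Unassisted departure of Br⁻ (taking the C–Br bonding pair) generates a secondary carbocation.
After step 1 the species present is a secondary carbocation.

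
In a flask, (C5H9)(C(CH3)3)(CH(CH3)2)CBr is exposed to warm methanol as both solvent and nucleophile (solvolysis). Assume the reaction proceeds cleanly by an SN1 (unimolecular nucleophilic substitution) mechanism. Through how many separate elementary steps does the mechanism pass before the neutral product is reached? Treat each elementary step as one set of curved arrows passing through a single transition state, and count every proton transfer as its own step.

Step 1: Rate-determining heterolysis of the C–Br bond gives Br⁻ and a tertiary carbocation.
(No 1,2-shift: no single shift to an adjacent carbon would give a more stable cation.)
Step 2: CH3OH donates an oxygen lone pair into the empty p orbital of the cation, giving a protonated ether (an oxonium ion).
Step 3: A second solvent molecule removes the proton on oxygen, giving the neutral ether product.
Total: 3 elementary steps.

3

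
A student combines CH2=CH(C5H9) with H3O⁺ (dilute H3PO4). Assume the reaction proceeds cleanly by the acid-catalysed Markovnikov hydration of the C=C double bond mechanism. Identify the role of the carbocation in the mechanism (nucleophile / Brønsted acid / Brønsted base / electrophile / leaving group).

Step 3: A lone pair on the oxygen of H2O attacks the carbocation, forming a C–O bond and an oxonium ion (a protonated alcohol).
The carbocation accepts an electron pair into an empty or π* orbital — it is the electrophile.

electrophile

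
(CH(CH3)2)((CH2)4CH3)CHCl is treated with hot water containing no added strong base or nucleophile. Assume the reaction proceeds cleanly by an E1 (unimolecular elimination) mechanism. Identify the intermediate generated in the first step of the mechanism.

Step 1: The C–Cl bond breaks with both electrons going to the chloride; Cl⁻ leaves and a secondary carbocation remains.
After step 1 the species present is a secondary carbocation.

secondary carbocation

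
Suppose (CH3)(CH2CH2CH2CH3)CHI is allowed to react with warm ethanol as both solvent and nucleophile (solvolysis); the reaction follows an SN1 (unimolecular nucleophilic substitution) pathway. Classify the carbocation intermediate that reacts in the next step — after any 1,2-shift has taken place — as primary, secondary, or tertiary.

secondary

Step 1: Unassisted departure of I⁻ (taking the C–I bonding pair) generates a secondary carbocation.
No single 1,2-shift to an adjacent carbon would give a more-substituted cation, so no rearrangement occurs.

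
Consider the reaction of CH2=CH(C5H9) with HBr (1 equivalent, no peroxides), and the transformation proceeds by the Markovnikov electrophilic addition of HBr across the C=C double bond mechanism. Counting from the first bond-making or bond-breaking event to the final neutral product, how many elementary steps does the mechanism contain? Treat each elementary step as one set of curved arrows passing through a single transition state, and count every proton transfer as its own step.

Step 1: Protonation of the alkene by HBr: the π bond acts as the nucleophile and picks up H⁺, giving the more stable (Markovnikov) secondary carbocation. The H–Br bond breaks heterolytically, releasing Br⁻.
Step 2: A 1,2-hydride shift from the adjacent cyclopentyl carbon moves the positive charge from the secondary centre to an adjacent carbon, generating a more stable tertiary carbocation.
Step 3: Nucleophilic attack by Br⁻ on the carbocation completes the addition, giving R–Br.
Total: 3 elementary steps.

3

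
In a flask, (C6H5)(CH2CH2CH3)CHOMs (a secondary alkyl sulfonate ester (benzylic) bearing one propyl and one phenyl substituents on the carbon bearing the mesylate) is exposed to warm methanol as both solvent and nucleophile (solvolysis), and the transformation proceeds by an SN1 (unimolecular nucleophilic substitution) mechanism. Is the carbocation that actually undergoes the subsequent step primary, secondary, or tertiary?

secondary

Step 1: The C–O bond breaks with both electrons going to the mesylate; MsO⁻ leaves and a secondary carbocation remains.
No single 1,2-shift to an adjacent carbon would give a more-substituted cation, so no rearrangement occurs.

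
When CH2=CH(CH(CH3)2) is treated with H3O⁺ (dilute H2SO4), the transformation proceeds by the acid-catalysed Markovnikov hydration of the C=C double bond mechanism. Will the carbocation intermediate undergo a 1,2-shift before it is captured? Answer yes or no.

yes

The first-formed carbocation is secondary.
The adjacent isopropyl carbon already bears 2 other carbon substituents and has a hydrogen to migrate; after a 1,2-hydride shift from that carbon the positive charge sits on a tertiary centre.
Tertiary is more stable than secondary, so the shift occurs.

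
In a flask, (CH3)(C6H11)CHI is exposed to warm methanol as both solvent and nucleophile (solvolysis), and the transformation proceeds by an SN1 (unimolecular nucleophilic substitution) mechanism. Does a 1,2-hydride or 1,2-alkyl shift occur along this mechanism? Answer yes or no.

yes

The first-formed carbocation is secondary.
The adjacent cyclohexyl carbon already bears 2 other carbon substituents and has a hydrogen to migrate; after a 1,2-hydride shift from that carbon the positive charge sits on a tertiary centre.
Tertiary is more stable than secondary, so the shift occurs.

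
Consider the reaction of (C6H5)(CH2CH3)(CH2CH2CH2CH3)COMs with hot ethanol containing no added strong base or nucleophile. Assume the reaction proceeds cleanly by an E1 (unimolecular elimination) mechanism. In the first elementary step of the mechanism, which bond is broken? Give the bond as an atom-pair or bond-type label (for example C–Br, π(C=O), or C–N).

C–O

Step 1: Ionisation: the C–O σ-bond cleaves heterolytically; both bonding electrons depart with MsO⁻, leaving a tertiary carbocation at the α-carbon.
The bond broken in this step is the C–O bond.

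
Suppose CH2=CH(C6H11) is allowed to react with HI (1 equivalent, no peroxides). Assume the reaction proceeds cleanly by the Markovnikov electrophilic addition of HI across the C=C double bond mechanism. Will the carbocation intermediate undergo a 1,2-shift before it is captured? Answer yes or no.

yes

The first-formed carbocation is secondary.
The adjacent cyclohexyl carbon already bears 2 other carbon substituents and has a hydrogen to migrate; after a 1,2-hydride shift from that carbon the positive charge sits on a tertiary centre.
Tertiary is more stable than secondary, so the shift occurs.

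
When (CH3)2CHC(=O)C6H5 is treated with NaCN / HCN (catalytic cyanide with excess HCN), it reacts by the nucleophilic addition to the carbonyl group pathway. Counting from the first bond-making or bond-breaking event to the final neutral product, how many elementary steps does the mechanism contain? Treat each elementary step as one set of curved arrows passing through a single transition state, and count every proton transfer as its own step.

Step 1: A lone pair / filled orbital on CN⁻ attacks the electrophilic carbonyl carbon; the π(C=O) electrons shift onto oxygen, producing a tetrahedral alkoxide intermediate.
Step 2: The alkoxide oxygen removes a proton from HCN present in the mixture, giving a cyanohydrin and regenerating CN⁻.
Total: 2 elementary steps.

2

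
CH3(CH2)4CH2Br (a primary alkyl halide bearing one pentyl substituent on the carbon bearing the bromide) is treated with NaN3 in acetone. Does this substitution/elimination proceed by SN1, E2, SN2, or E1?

Conditions: a primary substrate with a strong nucleophile in the polar aprotic solvent acetone.
These conditions are the textbook signature of the SN2 pathway.
An unhindered substrate with a strong nucleophile in a polar aprotic solvent favours one-step backside displacement.

SN2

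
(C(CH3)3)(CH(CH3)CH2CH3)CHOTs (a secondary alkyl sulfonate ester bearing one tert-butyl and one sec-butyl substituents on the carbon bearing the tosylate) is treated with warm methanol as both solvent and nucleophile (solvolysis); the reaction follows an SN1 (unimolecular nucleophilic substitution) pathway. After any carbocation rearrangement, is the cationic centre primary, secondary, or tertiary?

Step 1: Ionisation: the C–O σ-bond cleaves heterolytically; both bonding electrons depart with TsO⁻, leaving a secondary carbocation at the α-carbon.
Step 2: A hydride (H with its bonding pair) migrates from the adjacent sec-butyl carbon to the cationic centre — a 1,2-hydride shift — upgrading the secondary cation to a tertiary one.
The cation rearranges from secondary to tertiary via a 1,2-hydride shift from the adjacent sec-butyl carbon; the tertiary cation is what reacts next.

tertiary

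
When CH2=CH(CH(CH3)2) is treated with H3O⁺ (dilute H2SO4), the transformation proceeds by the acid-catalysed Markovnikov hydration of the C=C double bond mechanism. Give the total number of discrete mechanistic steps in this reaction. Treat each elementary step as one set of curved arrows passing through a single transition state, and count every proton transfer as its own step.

Step 1: Protonation of the alkene by H3O⁺: the π bond acts as the nucleophile and picks up H⁺, giving the more stable (Markovnikov) secondary carbocation. H2O is released.
Step 2: A 1,2-hydride shift from the adjacent isopropyl carbon moves the positive charge from the secondary centre to an adjacent carbon, generating a more stable tertiary carbocation.
Step 3: A lone pair on the oxygen of H2O attacks the carbocation, forming a C–O bond and an oxonium ion (a protonated alcohol).
Step 4: Deprotonation of the oxonium ion by a water molecule delivers the neutral alcohol and regenerates the acid catalyst.
Total: 4 elementary steps.

4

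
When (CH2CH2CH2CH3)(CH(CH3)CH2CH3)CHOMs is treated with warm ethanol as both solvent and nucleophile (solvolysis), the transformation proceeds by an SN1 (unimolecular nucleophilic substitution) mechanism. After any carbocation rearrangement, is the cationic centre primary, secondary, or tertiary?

tertiary

Step 1: The C–O bond breaks with both electrons going to the mesylate; MsO⁻ leaves and a secondary carbocation remains.
Step 2: A hydride (H with its bonding pair) migrates from the adjacent sec-butyl carbon to the cationic centre — a 1,2-hydride shift — upgrading the secondary cation to a tertiary one.
The cation rearranges from secondary to tertiary via a 1,2-hydride shift from the adjacent sec-butyl carbon; the tertiary cation is what reacts next.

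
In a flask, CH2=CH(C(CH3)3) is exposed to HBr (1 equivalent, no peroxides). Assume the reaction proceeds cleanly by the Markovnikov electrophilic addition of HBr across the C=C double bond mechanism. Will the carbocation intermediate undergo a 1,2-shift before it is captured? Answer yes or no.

yes

The first-formed carbocation is secondary.
The adjacent tert-butyl carbon has no hydrogen but bears methyl groups; migration of one methyl with its bonding pair (a 1,2-methyl shift) places the charge on a tertiary centre.
Tertiary is more stable than secondary, so the shift occurs.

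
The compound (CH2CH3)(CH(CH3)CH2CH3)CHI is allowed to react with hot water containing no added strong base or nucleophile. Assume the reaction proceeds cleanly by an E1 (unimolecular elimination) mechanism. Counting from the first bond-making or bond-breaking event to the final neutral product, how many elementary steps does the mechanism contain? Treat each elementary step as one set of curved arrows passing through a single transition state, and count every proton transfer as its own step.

3

Step 1: Unassisted departure of I⁻ (taking the C–I bonding pair) generates a secondary carbocation.
Step 2: A hydride (H with its bonding pair) migrates from the adjacent sec-butyl carbon to the cationic centre — a 1,2-hydride shift — upgrading the secondary cation to a tertiary one.
Step 3: A weak base (a water molecule from the solvent) removes a proton from a carbon adjacent to the cationic centre; the electrons of that C–H bond become the new π(C=C) bond, giving the alkene.
Total: 3 elementary steps.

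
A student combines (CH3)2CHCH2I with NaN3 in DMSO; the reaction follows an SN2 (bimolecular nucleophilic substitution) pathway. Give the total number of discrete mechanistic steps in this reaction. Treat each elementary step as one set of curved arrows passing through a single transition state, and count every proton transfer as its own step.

1

Step 1: N3⁻ attacks the back face of the α-carbon while I⁻ departs with the C–I bonding pair — a single concerted displacement through a pentacoordinate transition state.
Total: 1 elementary step.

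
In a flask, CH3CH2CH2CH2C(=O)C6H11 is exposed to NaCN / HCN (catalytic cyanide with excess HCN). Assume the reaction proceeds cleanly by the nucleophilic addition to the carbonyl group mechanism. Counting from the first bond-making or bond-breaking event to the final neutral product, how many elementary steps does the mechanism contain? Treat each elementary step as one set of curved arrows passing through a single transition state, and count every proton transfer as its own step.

2

Step 1: CN⁻ attacks the sp² carbonyl carbon; the C=O π bond breaks and the electrons end up as a lone pair on the alkoxide oxygen of the tetrahedral intermediate.
Step 2: The alkoxide is protonated in situ by undissociated HCN, yielding a cyanohydrin; the CN⁻ so formed carries on the cycle.
Total: 2 elementary steps.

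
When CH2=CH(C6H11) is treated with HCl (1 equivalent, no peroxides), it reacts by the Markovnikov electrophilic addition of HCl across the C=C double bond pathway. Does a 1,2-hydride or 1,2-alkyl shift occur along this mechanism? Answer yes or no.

yes

The first-formed carbocation is secondary.
The adjacent cyclohexyl carbon already bears 2 other carbon substituents and has a hydrogen to migrate; after a 1,2-hydride shift from that carbon the positive charge sits on a tertiary centre.
Tertiary is more stable than secondary, so the shift occurs.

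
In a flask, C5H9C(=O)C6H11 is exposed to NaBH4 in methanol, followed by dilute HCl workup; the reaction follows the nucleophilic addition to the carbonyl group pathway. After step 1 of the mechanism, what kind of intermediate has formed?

tetrahedral alkoxide intermediate

Step 1: H⁻ (delivered from BH4⁻) attacks the sp² carbonyl carbon; the C=O π bond breaks and the electrons end up as a lone pair on the alkoxide oxygen of the tetrahedral intermediate.
After step 1 the species present is a tetrahedral alkoxide intermediate.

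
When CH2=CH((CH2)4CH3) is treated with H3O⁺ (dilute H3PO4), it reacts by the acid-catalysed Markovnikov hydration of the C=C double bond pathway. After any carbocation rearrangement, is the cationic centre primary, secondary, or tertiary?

secondary

Step 1: Electrophilic addition begins with the π(C=C) electrons forming a bond to the proton of H3O⁺. Following Markovnikov's rule, the resulting cation is secondary. H2O is released.
No single 1,2-shift to an adjacent carbon would give a more-substituted cation, so no rearrangement occurs.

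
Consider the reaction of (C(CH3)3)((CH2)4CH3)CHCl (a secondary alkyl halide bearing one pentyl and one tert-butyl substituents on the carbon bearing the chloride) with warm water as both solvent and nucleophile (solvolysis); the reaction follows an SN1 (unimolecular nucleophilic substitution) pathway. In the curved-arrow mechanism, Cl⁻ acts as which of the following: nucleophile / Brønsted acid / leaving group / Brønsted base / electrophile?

Step 1: Rate-determining heterolysis of the C–Cl bond gives Cl⁻ and a secondary carbocation.
Cl⁻ departs with both electrons of the breaking σ-bond — that is the definition of a leaving group.

leaving group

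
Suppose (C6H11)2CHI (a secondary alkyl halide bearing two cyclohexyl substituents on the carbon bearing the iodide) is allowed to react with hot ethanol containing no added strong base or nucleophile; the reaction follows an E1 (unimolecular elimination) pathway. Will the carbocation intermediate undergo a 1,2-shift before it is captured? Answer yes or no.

The first-formed carbocation is secondary.
The adjacent cyclohexyl carbon already bears 2 other carbon substituents and has a hydrogen to migrate; after a 1,2-hydride shift from that carbon the positive charge sits on a tertiary centre.
Tertiary is more stable than secondary, so the shift occurs.

yes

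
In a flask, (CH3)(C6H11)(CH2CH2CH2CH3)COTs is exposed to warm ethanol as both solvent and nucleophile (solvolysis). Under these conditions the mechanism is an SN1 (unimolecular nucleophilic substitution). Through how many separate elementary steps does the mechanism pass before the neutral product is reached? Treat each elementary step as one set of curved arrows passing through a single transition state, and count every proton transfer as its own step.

Step 1: Unassisted departure of TsO⁻ (taking the C–O bonding pair) generates a tertiary carbocation.
(No 1,2-shift: no single shift to an adjacent carbon would give a more stable cation.)
Step 2: A lone pair on the oxygen of CH3CH2OH attacks the carbocation, forming a new C–O σ-bond and an oxonium ion.
Step 3: A second solvent molecule removes the proton on oxygen, giving the neutral ether product.
Total: 3 elementary steps.

3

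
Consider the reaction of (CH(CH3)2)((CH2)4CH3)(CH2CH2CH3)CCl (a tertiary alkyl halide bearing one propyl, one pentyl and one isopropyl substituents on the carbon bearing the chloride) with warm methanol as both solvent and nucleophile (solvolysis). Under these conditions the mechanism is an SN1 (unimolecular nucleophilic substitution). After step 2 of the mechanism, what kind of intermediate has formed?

oxonium ion

Step 1: Rate-determining heterolysis of the C–Cl bond gives Cl⁻ and a tertiary carbocation.
Step 2: A lone pair on the oxygen of CH3OH attacks the carbocation, forming a new C–O σ-bond and an oxonium ion.
After step 2 the species present is an oxonium ion.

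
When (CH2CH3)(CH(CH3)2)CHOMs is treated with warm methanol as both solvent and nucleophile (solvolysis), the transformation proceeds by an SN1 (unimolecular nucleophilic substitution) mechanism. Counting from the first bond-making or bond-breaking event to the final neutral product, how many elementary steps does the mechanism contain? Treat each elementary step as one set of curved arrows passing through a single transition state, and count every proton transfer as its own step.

4

Step 1: Rate-determining heterolysis of the C–O bond gives MsO⁻ and a secondary carbocation.
Step 2: A hydride (H with its bonding pair) migrates from the adjacent isopropyl carbon to the cationic centre — a 1,2-hydride shift — upgrading the secondary cation to a tertiary one.
Step 3: CH3OH donates an oxygen lone pair into the empty p orbital of the cation, giving a protonated ether (an oxonium ion).
Step 4: Proton transfer from the O–H of the oxonium ion to a solvent molecule delivers the neutral ether.
Total: 4 elementary steps.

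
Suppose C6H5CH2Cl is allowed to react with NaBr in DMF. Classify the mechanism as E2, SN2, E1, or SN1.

SN2

Conditions: a primary substrate with a strong nucleophile in the polar aprotic solvent DMF.
These conditions are the textbook signature of the SN2 pathway.
An unhindered substrate with a strong nucleophile in a polar aprotic solvent favours one-step backside displacement.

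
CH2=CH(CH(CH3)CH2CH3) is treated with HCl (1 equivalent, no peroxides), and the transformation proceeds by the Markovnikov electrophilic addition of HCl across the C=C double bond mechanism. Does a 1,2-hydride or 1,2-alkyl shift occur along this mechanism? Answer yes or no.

yes

The first-formed carbocation is secondary.
The adjacent sec-butyl carbon already bears 2 other carbon substituents and has a hydrogen to migrate; after a 1,2-hydride shift from that carbon the positive charge sits on a tertiary centre.
Tertiary is more stable than secondary, so the shift occurs.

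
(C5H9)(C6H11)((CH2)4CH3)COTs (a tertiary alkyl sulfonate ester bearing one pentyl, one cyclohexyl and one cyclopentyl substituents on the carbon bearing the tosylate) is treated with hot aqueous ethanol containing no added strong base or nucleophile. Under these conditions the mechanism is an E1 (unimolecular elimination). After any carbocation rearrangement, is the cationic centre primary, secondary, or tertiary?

Step 1: The C–O bond breaks with both electrons going to the tosylate; TsO⁻ leaves and a tertiary carbocation remains.
No single 1,2-shift to an adjacent carbon would give a more-substituted cation, so no rearrangement occurs.

tertiary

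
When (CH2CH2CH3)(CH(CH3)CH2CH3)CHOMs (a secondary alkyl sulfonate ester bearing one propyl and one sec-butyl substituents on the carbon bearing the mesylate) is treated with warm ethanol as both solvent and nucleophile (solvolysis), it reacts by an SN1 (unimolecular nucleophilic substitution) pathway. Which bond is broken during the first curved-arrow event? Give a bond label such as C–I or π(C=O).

C–O

Step 1: Unassisted departure of MsO⁻ (taking the C–O bonding pair) generates a secondary carbocation.
The bond broken in this step is the C–O bond.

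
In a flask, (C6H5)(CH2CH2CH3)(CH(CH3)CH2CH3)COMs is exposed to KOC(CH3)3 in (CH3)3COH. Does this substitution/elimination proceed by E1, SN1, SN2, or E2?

Conditions: a strong/bulky base with a tertiary substrate bearing a β-hydrogen.
These conditions are the textbook signature of the E2 pathway.
A strong (often hindered) base removes a β-H in concert with loss of the leaving group — bimolecular elimination.

E2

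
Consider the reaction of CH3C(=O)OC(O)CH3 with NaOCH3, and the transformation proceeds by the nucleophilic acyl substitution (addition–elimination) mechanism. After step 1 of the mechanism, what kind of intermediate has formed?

tetrahedral intermediate

Step 1: A lone pair on the O of CH3O⁻ attacks the electrophilic acyl carbon; the π(C=O) electrons move onto oxygen, giving a tetrahedral intermediate.
After step 1 the species present is a tetrahedral intermediate.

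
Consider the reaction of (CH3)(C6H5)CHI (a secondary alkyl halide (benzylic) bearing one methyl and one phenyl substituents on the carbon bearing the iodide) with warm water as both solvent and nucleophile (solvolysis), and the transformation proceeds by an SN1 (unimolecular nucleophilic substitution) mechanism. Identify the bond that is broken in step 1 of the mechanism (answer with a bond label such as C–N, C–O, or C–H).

Step 1: The C–I bond breaks with both electrons going to the iodide; I⁻ leaves and a secondary carbocation remains.
The bond broken in this step is the C–I bond.

C–I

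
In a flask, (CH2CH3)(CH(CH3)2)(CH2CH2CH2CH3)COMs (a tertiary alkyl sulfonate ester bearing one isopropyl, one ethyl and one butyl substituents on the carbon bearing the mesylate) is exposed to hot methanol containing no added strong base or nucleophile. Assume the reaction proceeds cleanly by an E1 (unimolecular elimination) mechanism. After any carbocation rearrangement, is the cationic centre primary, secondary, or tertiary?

Step 1: Unassisted departure of MsO⁻ (taking the C–O bonding pair) generates a tertiary carbocation.
No single 1,2-shift to an adjacent carbon would give a more-substituted cation, so no rearrangement occurs.

tertiary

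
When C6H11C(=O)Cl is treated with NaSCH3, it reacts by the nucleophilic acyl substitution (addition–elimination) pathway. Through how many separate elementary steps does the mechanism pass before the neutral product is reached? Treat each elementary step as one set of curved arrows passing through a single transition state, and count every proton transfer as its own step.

Step 1: CH3S⁻ adds to the carbonyl carbon; the C=O π electrons shift onto oxygen and a tetrahedral alkoxide intermediate forms.
Step 2: An oxygen lone pair re-forms the C=O π bond as the C–Cl σ-bond breaks; Cl⁻ is expelled.
Total: 2 elementary steps.

2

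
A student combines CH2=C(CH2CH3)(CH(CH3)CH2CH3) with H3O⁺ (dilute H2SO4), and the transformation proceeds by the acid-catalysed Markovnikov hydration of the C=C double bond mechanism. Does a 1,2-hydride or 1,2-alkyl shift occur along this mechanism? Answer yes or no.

no

The first-formed carbocation is tertiary.
No single 1,2-shift to an adjacent carbon would produce a more-substituted cation than the one already present, so no rearrangement occurs.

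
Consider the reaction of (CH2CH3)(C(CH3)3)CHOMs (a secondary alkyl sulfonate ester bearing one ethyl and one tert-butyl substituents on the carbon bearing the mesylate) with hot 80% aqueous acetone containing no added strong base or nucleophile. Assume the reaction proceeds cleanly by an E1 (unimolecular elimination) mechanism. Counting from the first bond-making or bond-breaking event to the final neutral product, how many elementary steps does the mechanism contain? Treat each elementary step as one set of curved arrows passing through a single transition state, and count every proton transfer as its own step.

Step 1: Unassisted departure of MsO⁻ (taking the C–O bonding pair) generates a secondary carbocation.
Step 2: A methyl group with its bonding pair migrates from the adjacent tert-butyl carbon to the cationic centre — a 1,2-methyl shift — upgrading the secondary cation to a tertiary one.
Step 3: Loss of a β-proton to a water molecule of the solvent: the C–H bonding pair collapses toward the cationic carbon to form the C=C π bond, yielding the alkene.
Total: 3 elementary steps.

3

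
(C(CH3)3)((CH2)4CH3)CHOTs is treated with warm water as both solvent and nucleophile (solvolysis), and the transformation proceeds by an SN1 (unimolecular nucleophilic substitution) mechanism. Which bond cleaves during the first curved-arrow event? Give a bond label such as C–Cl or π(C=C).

Step 1: The C–O bond breaks with both electrons going to the tosylate; TsO⁻ leaves and a secondary carbocation remains.
The bond broken in this step is the C–O bond.

C–O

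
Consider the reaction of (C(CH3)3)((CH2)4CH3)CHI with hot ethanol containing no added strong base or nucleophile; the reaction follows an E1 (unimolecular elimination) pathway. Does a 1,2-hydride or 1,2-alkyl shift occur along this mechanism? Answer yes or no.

yes

The first-formed carbocation is secondary.
The adjacent tert-butyl carbon has no hydrogen but bears methyl groups; migration of one methyl with its bonding pair (a 1,2-methyl shift) places the charge on a tertiary centre.
Tertiary is more stable than secondary, so the shift occurs.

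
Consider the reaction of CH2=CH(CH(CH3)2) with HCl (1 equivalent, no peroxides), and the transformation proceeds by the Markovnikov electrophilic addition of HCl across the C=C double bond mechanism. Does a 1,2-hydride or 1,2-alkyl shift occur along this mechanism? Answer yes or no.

yes

The first-formed carbocation is secondary.
The adjacent isopropyl carbon already bears 2 other carbon substituents and has a hydrogen to migrate; after a 1,2-hydride shift from that carbon the positive charge sits on a tertiary centre.
Tertiary is more stable than secondary, so the shift occurs.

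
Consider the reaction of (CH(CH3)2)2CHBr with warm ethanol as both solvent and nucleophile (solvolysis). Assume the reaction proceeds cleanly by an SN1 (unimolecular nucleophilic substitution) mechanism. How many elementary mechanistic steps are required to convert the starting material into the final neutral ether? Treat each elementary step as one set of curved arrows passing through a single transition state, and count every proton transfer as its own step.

4

Step 1: Ionisation: the C–Br σ-bond cleaves heterolytically; both bonding electrons depart with Br⁻, leaving a secondary carbocation at the α-carbon.
Step 2: A hydride (H with its bonding pair) migrates from the adjacent isopropyl carbon to the cationic centre — a 1,2-hydride shift — upgrading the secondary cation to a tertiary one.
Step 3: Nucleophilic capture: the oxygen of CH3CH2OH bonds to the cationic carbon, producing an oxonium-ion intermediate.
Step 4: A second solvent molecule removes the proton on oxygen, giving the neutral ether product.
Total: 4 elementary steps.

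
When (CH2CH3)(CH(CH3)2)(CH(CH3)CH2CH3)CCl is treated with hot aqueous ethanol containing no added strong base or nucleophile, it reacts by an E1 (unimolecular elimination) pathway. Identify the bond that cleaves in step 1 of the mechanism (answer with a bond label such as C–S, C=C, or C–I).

C–Cl

Step 1: Rate-determining heterolysis of the C–Cl bond gives Cl⁻ and a tertiary carbocation.
The bond broken in this step is the C–Cl bond.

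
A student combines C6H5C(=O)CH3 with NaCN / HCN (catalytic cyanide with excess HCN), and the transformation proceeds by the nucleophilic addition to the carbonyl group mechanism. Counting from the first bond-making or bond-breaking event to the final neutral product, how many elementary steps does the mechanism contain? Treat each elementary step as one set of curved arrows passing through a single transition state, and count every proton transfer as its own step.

Step 1: Nucleophilic addition: CN⁻ adds to the carbonyl carbon, pushing the π(C=O) electron pair onto oxygen and giving a tetrahedral alkoxide.
Step 2: Proton transfer from HCN to the alkoxide furnishes a cyanohydrin (and releases another CN⁻ to continue the reaction).
Total: 2 elementary steps.

2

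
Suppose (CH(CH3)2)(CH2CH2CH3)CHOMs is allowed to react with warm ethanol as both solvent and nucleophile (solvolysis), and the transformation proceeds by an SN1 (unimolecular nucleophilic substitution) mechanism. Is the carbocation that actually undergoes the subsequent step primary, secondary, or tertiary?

Step 1: Unassisted departure of MsO⁻ (taking the C–O bonding pair) generates a secondary carbocation.
Step 2: A 1,2-hydride shift from the adjacent isopropyl carbon moves the positive charge from the secondary centre to an adjacent carbon, generating a more stable tertiary carbocation.
The cation rearranges from secondary to tertiary via a 1,2-hydride shift from the adjacent isopropyl carbon; the tertiary cation is what reacts next.

tertiary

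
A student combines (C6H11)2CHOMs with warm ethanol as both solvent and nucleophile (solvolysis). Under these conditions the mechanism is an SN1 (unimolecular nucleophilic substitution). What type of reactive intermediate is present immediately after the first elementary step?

Step 1: The C–O bond breaks with both electrons going to the mesylate; MsO⁻ leaves and a secondary carbocation remains.
After step 1 the species present is a secondary carbocation.

secondary carbocation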